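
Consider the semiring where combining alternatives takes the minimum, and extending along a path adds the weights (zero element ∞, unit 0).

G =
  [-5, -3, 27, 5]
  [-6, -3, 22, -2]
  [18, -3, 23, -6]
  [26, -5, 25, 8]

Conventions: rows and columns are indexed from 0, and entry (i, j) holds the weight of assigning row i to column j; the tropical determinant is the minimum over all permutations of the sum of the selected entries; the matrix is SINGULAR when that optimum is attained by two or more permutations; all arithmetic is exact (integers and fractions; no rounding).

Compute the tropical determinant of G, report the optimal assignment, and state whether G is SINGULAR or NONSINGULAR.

σ = (0, 1, 2, 3): (-5) + (-3) + 23 + 8 = 23
σ = (0, 1, 3, 2): (-5) + (-3) + (-6) + 25 = 11
σ = (0, 2, 1, 3): (-5) + 22 + (-3) + 8 = 22
σ = (0, 2, 3, 1): (-5) + 22 + (-6) + (-5) = 6
σ = (0, 3, 1, 2): (-5) + (-2) + (-3) + 25 = 15
σ = (0, 3, 2, 1): (-5) + (-2) + 23 + (-5) = 11
σ = (1, 0, 2, 3): (-3) + (-6) + 23 + 8 = 22
σ = (1, 0, 3, 2): (-3) + (-6) + (-6) + 25 = 10
σ = (1, 2, 0, 3): (-3) + 22 + 18 + 8 = 45
σ = (1, 2, 3, 0): (-3) + 22 + (-6) + 26 = 39
σ = (1, 3, 0, 2): (-3) + (-2) + 18 + 25 = 38
σ = (1, 3, 2, 0): (-3) + (-2) + 23 + 26 = 44
σ = (2, 0, 1, 3): 27 + (-6) + (-3) + 8 = 26
σ = (2, 0, 3, 1): 27 + (-6) + (-6) + (-5) = 10
σ = (2, 1, 0, 3): 27 + (-3) + 18 + 8 = 50
σ = (2, 1, 3, 0): 27 + (-3) + (-6) + 26 = 44
σ = (2, 3, 0, 1): 27 + (-2) + 18 + (-5) = 38
σ = (2, 3, 1, 0): 27 + (-2) + (-3) + 26 = 48
σ = (3, 0, 1, 2): 5 + (-6) + (-3) + 25 = 21
σ = (3, 0, 2, 1): 5 + (-6) + 23 + (-5) = 17
σ = (3, 1, 0, 2): 5 + (-3) + 18 + 25 = 45
σ = (3, 1, 2, 0): 5 + (-3) + 23 + 26 = 51
σ = (3, 2, 0, 1): 5 + 22 + 18 + (-5) = 40
σ = (3, 2, 1, 0): 5 + 22 + (-3) + 26 = 50
Optimal value attained by: σ = (0, 2, 3, 1).
Answer: det⊕(G) = 6; verdict: NONSINGULAR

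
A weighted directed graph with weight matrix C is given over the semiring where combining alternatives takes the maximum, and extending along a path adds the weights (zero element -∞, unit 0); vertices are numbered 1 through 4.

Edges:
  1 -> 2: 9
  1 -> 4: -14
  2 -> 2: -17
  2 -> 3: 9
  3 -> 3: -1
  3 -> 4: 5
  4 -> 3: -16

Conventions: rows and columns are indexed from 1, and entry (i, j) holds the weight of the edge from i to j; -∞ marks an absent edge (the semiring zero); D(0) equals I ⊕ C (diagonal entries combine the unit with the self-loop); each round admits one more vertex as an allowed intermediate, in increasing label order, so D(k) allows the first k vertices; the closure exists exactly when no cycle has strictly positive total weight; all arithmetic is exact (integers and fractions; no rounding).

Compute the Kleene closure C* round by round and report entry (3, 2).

D(0):
  [0, 9, -∞, -14]
  [-∞, 0, 9, -∞]
  [-∞, -∞, 0, 5]
  [-∞, -∞, -16, 0]
D(1):
  [0, 9, -∞, -14]
  [-∞, 0, 9, -∞]
  [-∞, -∞, 0, 5]
  [-∞, -∞, -16, 0]
D(2):
  [0, 9, 18, -14]
  [-∞, 0, 9, -∞]
  [-∞, -∞, 0, 5]
  [-∞, -∞, -16, 0]
D(3):
  [0, 9, 18, 23]
  [-∞, 0, 9, 14]
  [-∞, -∞, 0, 5]
  [-∞, -∞, -16, 0]
D(4):
  [0, 9, 18, 23]
  [-∞, 0, 9, 14]
  [-∞, -∞, 0, 5]
  [-∞, -∞, -16, 0]
Answer: C*[3][2] = -∞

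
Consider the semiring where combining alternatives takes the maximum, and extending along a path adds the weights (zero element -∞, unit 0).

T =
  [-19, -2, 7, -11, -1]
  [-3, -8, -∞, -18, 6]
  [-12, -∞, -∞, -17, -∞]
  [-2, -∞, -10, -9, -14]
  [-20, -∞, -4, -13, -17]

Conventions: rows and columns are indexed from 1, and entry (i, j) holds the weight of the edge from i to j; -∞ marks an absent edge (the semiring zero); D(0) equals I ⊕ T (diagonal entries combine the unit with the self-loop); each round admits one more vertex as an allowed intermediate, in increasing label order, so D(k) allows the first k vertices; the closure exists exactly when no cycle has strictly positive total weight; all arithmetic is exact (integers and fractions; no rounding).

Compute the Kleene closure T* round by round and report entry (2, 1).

D(0):
  [0, -2, 7, -11, -1]
  [-3, 0, -∞, -18, 6]
  [-12, -∞, 0, -17, -∞]
  [-2, -∞, -10, 0, -14]
  [-20, -∞, -4, -13, 0]
D(1):
  [0, -2, 7, -11, -1]
  [-3, 0, 4, -14, 6]
  [-12, -14, 0, -17, -13]
  [-2, -4, 5, 0, -3]
  [-20, -22, -4, -13, 0]
D(2):
  [0, -2, 7, -11, 4]
  [-3, 0, 4, -14, 6]
  [-12, -14, 0, -17, -8]
  [-2, -4, 5, 0, 2]
  [-20, -22, -4, -13, 0]
D(3):
  [0, -2, 7, -10, 4]
  [-3, 0, 4, -13, 6]
  [-12, -14, 0, -17, -8]
  [-2, -4, 5, 0, 2]
  [-16, -18, -4, -13, 0]
D(4):
  [0, -2, 7, -10, 4]
  [-3, 0, 4, -13, 6]
  [-12, -14, 0, -17, -8]
  [-2, -4, 5, 0, 2]
  [-15, -17, -4, -13, 0]
D(5):
  [0, -2, 7, -9, 4]
  [-3, 0, 4, -7, 6]
  [-12, -14, 0, -17, -8]
  [-2, -4, 5, 0, 2]
  [-15, -17, -4, -13, 0]
Answer: T*[2][1] = -3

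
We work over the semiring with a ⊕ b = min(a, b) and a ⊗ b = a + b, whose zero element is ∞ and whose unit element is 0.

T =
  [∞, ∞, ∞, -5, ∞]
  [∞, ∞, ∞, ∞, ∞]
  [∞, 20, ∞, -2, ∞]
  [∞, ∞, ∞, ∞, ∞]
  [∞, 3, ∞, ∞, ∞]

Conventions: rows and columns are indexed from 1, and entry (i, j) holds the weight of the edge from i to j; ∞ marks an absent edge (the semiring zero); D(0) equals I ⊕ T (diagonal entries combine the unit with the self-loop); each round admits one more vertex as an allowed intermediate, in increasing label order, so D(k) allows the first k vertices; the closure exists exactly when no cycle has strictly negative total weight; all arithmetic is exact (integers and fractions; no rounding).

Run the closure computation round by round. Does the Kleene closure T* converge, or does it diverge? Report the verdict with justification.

D(0):
  [0, ∞, ∞, -5, ∞]
  [∞, 0, ∞, ∞, ∞]
  [∞, 20, 0, -2, ∞]
  [∞, ∞, ∞, 0, ∞]
  [∞, 3, ∞, ∞, 0]
D(1):
  [0, ∞, ∞, -5, ∞]
  [∞, 0, ∞, ∞, ∞]
  [∞, 20, 0, -2, ∞]
  [∞, ∞, ∞, 0, ∞]
  [∞, 3, ∞, ∞, 0]
D(2):
  [0, ∞, ∞, -5, ∞]
  [∞, 0, ∞, ∞, ∞]
  [∞, 20, 0, -2, ∞]
  [∞, ∞, ∞, 0, ∞]
  [∞, 3, ∞, ∞, 0]
D(3):
  [0, ∞, ∞, -5, ∞]
  [∞, 0, ∞, ∞, ∞]
  [∞, 20, 0, -2, ∞]
  [∞, ∞, ∞, 0, ∞]
  [∞, 3, ∞, ∞, 0]
D(4):
  [0, ∞, ∞, -5, ∞]
  [∞, 0, ∞, ∞, ∞]
  [∞, 20, 0, -2, ∞]
  [∞, ∞, ∞, 0, ∞]
  [∞, 3, ∞, ∞, 0]
D(5):
  [0, ∞, ∞, -5, ∞]
  [∞, 0, ∞, ∞, ∞]
  [∞, 20, 0, -2, ∞]
  [∞, ∞, ∞, 0, ∞]
  [∞, 3, ∞, ∞, 0]
Key observation: every diagonal entry stays at the unit through all rounds, so no improving cycle exists.
Answer: CONVERGES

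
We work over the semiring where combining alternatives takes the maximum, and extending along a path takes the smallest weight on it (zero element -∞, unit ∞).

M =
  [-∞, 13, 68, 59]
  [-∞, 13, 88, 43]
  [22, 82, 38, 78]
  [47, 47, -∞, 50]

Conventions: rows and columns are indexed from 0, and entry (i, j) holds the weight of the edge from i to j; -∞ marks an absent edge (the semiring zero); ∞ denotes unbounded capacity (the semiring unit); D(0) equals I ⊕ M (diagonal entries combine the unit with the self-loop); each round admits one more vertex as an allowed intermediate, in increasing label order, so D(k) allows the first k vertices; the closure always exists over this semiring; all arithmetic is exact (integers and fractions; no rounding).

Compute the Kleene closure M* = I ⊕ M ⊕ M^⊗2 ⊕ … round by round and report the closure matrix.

D(0):
  [∞, 13, 68, 59]
  [-∞, ∞, 88, 43]
  [22, 82, ∞, 78]
  [47, 47, -∞, ∞]
D(1):
  [∞, 13, 68, 59]
  [-∞, ∞, 88, 43]
  [22, 82, ∞, 78]
  [47, 47, 47, ∞]
D(2):
  [∞, 13, 68, 59]
  [-∞, ∞, 88, 43]
  [22, 82, ∞, 78]
  [47, 47, 47, ∞]
D(3):
  [∞, 68, 68, 68]
  [22, ∞, 88, 78]
  [22, 82, ∞, 78]
  [47, 47, 47, ∞]
D(4):
  [∞, 68, 68, 68]
  [47, ∞, 88, 78]
  [47, 82, ∞, 78]
  [47, 47, 47, ∞]
Answer: M* = [[∞, 68, 68, 68], [47, ∞, 88, 78], [47, 82, ∞, 78], [47, 47, 47, ∞]]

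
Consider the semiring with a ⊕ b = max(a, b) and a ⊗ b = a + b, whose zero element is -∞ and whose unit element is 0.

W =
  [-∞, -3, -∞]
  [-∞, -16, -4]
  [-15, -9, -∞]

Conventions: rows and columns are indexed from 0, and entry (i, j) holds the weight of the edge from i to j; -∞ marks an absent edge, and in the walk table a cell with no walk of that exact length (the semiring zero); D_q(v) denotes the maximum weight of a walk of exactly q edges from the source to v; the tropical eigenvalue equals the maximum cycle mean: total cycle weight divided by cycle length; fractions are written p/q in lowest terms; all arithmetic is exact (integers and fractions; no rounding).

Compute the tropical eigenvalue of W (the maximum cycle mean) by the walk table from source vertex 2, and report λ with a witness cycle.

q=0: [-∞, -∞, 0]
q=1: [-15, -9, -∞]
q=2: [-∞, -18, -13]
q=3: [-28, -22, -22]
Optimal cycle mean attained by: cycle 1->2->1, total (-4) + (-9), length 2.
Answer: λ = -13/2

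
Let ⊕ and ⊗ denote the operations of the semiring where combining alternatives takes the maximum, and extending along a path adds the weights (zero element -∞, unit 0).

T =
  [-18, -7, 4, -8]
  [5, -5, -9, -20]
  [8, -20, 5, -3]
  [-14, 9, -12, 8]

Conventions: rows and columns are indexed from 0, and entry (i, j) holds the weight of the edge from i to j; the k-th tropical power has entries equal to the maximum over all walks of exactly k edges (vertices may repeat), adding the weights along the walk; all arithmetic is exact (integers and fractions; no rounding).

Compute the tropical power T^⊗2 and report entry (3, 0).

T^⊗2:
  [12, 1, 9, 1]
  [0, -2, 9, -3]
  [13, 6, 12, 5]
  [14, 17, 0, 16]
Key observation: the optimum is the walk 3->1->0, with weight 9 + 5 = 14.
Optimal value attained by: walk 3->1->0.
Answer: (T^⊗2)[3][0] = 14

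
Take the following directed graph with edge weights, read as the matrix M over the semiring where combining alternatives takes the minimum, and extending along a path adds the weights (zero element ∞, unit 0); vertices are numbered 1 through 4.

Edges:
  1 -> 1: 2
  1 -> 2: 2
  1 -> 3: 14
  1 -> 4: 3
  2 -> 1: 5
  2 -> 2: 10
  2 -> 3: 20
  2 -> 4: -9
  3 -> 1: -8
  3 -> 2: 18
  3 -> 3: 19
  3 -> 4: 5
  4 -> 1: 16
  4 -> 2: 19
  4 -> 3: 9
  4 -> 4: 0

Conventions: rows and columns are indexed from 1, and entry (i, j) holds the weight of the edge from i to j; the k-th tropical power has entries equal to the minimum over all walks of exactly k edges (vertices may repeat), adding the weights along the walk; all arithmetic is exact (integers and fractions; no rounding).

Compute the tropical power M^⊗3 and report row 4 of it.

M^⊗2:
  [4, 4, 12, -7]
  [7, 7, 0, -9]
  [-6, -6, 6, -5]
  [1, 18, 9, 0]
M^⊗3:
  [4, 6, 2, -7]
  [-8, 9, 0, -9]
  [-4, -4, 4, -15]
  [1, 3, 9, 0]
Answer: row 4 of M^⊗3 = [1, 3, 9, 0]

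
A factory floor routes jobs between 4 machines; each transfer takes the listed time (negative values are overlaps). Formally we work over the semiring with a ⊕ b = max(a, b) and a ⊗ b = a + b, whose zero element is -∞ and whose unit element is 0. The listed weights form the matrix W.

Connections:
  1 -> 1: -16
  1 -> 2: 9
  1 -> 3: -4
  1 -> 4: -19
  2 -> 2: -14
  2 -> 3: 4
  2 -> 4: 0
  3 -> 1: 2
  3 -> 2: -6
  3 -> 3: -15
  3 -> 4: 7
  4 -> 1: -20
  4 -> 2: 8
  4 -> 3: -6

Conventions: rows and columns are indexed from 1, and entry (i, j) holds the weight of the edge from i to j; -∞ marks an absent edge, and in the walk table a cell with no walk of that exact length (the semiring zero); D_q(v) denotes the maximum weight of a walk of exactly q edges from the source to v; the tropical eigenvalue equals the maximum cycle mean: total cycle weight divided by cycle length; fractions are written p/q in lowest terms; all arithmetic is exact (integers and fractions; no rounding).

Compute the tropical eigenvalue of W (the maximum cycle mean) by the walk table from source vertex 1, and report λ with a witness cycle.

q=0: [0, -∞, -∞, -∞]
q=1: [-16, 9, -4, -19]
q=2: [-2, -5, 13, 9]
q=3: [15, 17, 3, 20]
q=4: [5, 28, 21, 17]
Optimal cycle mean attained by: cycle 2->3->4->2, total 4 + 7 + 8, length 3.
Answer: λ = 19/3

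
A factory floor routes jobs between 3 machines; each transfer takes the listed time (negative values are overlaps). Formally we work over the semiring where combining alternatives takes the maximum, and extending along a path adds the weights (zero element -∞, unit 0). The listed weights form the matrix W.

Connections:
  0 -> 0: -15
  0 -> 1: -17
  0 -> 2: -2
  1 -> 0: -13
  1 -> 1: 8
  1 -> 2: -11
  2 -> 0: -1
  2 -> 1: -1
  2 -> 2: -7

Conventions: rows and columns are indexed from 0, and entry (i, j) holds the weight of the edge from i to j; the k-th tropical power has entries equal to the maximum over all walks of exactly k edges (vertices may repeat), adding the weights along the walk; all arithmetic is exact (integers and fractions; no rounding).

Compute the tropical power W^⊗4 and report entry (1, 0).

W^⊗2:
  [-3, -3, -9]
  [-5, 16, -3]
  [-8, 7, -3]
W^⊗3:
  [-10, 5, -5]
  [3, 24, 5]
  [-4, 15, -4]
W^⊗4:
  [-6, 13, -6]
  [11, 32, 13]
  [2, 23, 4]
Key observation: the optimum is the walk 1->1->1->1->0, with weight 8 + 8 + 8 + (-13) = 11.
Optimal value attained by: walk 1->1->1->1->0.
Answer: (W^⊗4)[1][0] = 11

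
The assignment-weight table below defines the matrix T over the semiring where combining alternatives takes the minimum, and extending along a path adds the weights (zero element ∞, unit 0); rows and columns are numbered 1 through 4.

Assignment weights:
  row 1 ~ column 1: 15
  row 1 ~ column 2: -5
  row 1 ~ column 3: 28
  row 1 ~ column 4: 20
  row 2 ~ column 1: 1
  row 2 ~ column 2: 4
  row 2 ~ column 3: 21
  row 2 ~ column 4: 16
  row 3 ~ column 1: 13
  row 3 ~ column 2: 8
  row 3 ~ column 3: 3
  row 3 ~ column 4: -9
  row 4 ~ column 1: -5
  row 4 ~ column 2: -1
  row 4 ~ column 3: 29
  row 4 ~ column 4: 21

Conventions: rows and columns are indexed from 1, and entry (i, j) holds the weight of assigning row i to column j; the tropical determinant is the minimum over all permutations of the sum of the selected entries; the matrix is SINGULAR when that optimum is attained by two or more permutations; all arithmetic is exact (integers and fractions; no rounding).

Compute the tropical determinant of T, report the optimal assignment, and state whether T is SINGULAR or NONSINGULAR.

σ = (1, 2, 3, 4): 15 + 4 + 3 + 21 = 43
σ = (1, 2, 4, 3): 15 + 4 + (-9) + 29 = 39
σ = (1, 3, 2, 4): 15 + 21 + 8 + 21 = 65
σ = (1, 3, 4, 2): 15 + 21 + (-9) + (-1) = 26
σ = (1, 4, 2, 3): 15 + 16 + 8 + 29 = 68
σ = (1, 4, 3, 2): 15 + 16 + 3 + (-1) = 33
σ = (2, 1, 3, 4): (-5) + 1 + 3 + 21 = 20
σ = (2, 1, 4, 3): (-5) + 1 + (-9) + 29 = 16
σ = (2, 3, 1, 4): (-5) + 21 + 13 + 21 = 50
σ = (2, 3, 4, 1): (-5) + 21 + (-9) + (-5) = 2
σ = (2, 4, 1, 3): (-5) + 16 + 13 + 29 = 53
σ = (2, 4, 3, 1): (-5) + 16 + 3 + (-5) = 9
σ = (3, 1, 2, 4): 28 + 1 + 8 + 21 = 58
σ = (3, 1, 4, 2): 28 + 1 + (-9) + (-1) = 19
σ = (3, 2, 1, 4): 28 + 4 + 13 + 21 = 66
σ = (3, 2, 4, 1): 28 + 4 + (-9) + (-5) = 18
σ = (3, 4, 1, 2): 28 + 16 + 13 + (-1) = 56
σ = (3, 4, 2, 1): 28 + 16 + 8 + (-5) = 47
σ = (4, 1, 2, 3): 20 + 1 + 8 + 29 = 58
σ = (4, 1, 3, 2): 20 + 1 + 3 + (-1) = 23
σ = (4, 2, 1, 3): 20 + 4 + 13 + 29 = 66
σ = (4, 2, 3, 1): 20 + 4 + 3 + (-5) = 22
σ = (4, 3, 1, 2): 20 + 21 + 13 + (-1) = 53
σ = (4, 3, 2, 1): 20 + 21 + 8 + (-5) = 44
Optimal value attained by: σ = (2, 3, 4, 1).
Answer: det⊕(T) = 2; verdict: NONSINGULAR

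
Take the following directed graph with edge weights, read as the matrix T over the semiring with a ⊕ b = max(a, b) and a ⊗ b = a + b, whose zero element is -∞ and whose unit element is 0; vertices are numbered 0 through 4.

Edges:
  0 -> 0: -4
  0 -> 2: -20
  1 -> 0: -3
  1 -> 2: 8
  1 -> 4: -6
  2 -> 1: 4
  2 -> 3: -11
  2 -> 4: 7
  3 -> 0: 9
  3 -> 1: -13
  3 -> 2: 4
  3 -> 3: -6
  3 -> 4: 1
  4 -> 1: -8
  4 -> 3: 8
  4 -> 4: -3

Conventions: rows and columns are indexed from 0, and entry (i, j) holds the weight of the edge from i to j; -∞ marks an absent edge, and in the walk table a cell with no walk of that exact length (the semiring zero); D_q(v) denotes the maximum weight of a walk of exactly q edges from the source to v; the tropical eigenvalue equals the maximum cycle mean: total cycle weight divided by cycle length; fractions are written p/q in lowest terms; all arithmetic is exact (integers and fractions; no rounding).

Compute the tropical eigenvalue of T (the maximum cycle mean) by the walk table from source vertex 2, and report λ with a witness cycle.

q=0: [-∞, -∞, 0, -∞, -∞]
q=1: [-∞, 4, -∞, -11, 7]
q=2: [1, -1, 12, 15, 4]
q=3: [24, 16, 19, 12, 19]
q=4: [21, 23, 24, 27, 26]
q=5: [36, 28, 31, 34, 31]
Optimal cycle mean attained by: cycle 2->4->3->2, total 7 + 8 + 4, length 3.
Answer: λ = 19/3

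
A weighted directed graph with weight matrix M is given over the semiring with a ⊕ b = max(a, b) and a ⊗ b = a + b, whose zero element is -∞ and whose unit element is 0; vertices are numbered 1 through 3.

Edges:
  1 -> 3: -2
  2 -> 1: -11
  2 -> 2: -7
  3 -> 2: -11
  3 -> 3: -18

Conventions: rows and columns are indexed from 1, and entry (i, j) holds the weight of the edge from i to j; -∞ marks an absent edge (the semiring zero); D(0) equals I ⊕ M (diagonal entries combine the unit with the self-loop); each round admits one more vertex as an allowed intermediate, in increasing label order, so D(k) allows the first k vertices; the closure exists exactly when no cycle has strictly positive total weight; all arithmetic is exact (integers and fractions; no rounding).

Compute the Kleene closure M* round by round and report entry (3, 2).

D(0):
  [0, -∞, -2]
  [-11, 0, -∞]
  [-∞, -11, 0]
D(1):
  [0, -∞, -2]
  [-11, 0, -13]
  [-∞, -11, 0]
D(2):
  [0, -∞, -2]
  [-11, 0, -13]
  [-22, -11, 0]
D(3):
  [0, -13, -2]
  [-11, 0, -13]
  [-22, -11, 0]
Answer: M*[3][2] = -11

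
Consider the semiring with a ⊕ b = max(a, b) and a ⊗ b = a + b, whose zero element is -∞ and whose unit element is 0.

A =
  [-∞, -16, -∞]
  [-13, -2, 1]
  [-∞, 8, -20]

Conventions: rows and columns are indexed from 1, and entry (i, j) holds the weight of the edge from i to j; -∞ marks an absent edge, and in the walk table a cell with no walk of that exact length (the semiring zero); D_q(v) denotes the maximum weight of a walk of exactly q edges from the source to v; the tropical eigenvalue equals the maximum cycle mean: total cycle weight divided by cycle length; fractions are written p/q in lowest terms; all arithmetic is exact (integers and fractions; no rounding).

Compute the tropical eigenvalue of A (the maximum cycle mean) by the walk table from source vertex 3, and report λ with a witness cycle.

q=0: [-∞, -∞, 0]
q=1: [-∞, 8, -20]
q=2: [-5, 6, 9]
q=3: [-7, 17, 7]
Optimal cycle mean attained by: cycle 2->3->2, total 1 + 8, length 2.
Answer: λ = 9/2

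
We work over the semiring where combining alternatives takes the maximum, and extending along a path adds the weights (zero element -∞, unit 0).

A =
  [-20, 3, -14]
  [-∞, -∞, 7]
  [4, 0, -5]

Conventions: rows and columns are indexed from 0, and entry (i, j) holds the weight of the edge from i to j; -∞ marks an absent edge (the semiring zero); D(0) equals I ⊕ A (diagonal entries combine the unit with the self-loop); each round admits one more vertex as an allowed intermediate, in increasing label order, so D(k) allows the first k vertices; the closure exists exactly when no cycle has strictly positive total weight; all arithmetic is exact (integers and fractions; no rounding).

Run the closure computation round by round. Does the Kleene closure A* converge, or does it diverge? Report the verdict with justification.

D(0):
  [0, 3, -14]
  [-∞, 0, 7]
  [4, 0, 0]
D(1):
  [0, 3, -14]
  [-∞, 0, 7]
  [4, 7, 0]
Detection: at round 2, diagonal entry (2, 2) turns strictly positive.
Key observation: the cycle 2->0->1->2 has total weight 4 + 3 + 7, which is strictly positive.
Answer: DIVERGES — positive cycle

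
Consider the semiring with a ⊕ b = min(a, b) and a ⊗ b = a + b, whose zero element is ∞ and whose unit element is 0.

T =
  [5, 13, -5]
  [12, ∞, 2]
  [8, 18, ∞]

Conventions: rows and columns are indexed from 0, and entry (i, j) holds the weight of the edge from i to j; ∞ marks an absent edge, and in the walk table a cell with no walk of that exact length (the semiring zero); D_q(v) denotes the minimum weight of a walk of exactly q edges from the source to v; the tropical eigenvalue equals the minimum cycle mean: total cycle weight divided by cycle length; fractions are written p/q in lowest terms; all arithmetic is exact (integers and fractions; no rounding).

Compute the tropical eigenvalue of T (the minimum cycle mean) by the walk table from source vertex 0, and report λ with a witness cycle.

q=0: [0, ∞, ∞]
q=1: [5, 13, -5]
q=2: [3, 13, 0]
q=3: [8, 16, -2]
Optimal cycle mean attained by: cycle 0->2->0, total (-5) + 8, length 2.
Answer: λ = 3/2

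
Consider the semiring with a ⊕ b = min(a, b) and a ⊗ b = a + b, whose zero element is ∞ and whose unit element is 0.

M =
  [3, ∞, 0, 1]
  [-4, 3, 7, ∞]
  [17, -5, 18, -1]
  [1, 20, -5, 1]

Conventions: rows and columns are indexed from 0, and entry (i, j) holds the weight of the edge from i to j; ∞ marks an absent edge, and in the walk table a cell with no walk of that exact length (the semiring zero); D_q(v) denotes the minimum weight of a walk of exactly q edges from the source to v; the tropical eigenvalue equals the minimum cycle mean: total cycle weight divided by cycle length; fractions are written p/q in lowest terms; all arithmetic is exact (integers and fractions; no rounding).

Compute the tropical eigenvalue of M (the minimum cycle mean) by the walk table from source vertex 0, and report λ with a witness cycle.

q=0: [0, ∞, ∞, ∞]
q=1: [3, ∞, 0, 1]
q=2: [2, -5, -4, -1]
q=3: [-9, -9, -6, -5]
q=4: [-13, -11, -10, -8]
Optimal cycle mean attained by: cycle 0->3->2->1->0, total 1 + (-5) + (-5) + (-4), length 4.
Answer: λ = -13/4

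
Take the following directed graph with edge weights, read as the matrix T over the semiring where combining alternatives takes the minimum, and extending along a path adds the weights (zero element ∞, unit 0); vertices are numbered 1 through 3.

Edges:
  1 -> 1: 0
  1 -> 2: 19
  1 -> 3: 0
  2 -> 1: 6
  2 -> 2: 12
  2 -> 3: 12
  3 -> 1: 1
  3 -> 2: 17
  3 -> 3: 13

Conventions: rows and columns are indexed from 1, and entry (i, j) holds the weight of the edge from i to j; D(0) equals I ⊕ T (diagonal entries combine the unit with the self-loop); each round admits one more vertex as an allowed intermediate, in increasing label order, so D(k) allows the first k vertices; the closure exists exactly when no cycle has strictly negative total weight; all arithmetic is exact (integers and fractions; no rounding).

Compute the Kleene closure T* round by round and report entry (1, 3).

D(0):
  [0, 19, 0]
  [6, 0, 12]
  [1, 17, 0]
D(1):
  [0, 19, 0]
  [6, 0, 6]
  [1, 17, 0]
D(2):
  [0, 19, 0]
  [6, 0, 6]
  [1, 17, 0]
D(3):
  [0, 17, 0]
  [6, 0, 6]
  [1, 17, 0]
Answer: T*[1][3] = 0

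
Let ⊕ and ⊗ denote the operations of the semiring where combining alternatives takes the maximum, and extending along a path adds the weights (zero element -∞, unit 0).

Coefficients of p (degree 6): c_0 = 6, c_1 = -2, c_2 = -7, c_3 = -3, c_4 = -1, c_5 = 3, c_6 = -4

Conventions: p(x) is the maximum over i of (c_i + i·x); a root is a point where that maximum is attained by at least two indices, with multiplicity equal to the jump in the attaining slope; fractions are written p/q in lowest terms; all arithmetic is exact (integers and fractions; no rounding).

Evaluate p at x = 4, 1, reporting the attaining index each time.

p(4) = max(6+0·4=6, -2+1·4=2, -7+2·4=1, -3+3·4=9, -1+4·4=15, 3+5·4=23, -4+6·4=20) = 23 (attained by i=5)
p(1) = max(6+0·1=6, -2+1·1=-1, -7+2·1=-5, -3+3·1=0, -1+4·1=3, 3+5·1=8, -4+6·1=2) = 8 (attained by i=5)
Answer: p(4) = 23; p(1) = 8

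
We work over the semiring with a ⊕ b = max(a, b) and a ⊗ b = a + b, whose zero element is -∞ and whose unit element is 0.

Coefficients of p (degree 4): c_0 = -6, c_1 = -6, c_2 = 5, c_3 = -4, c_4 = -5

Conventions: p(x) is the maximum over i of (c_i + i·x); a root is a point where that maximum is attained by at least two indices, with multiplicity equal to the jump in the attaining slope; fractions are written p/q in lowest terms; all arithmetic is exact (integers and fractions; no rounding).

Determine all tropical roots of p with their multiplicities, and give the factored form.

hull edge (i=0, c=-6) to (i=2, c=5): slope 11/2, span 2
hull edge (i=2, c=5) to (i=4, c=-5): slope -5, span 2
Factored form: p(x) = -5 ⊗ (x ⊕ (-11/2)) ⊗ (x ⊕ (-11/2)) ⊗ (x ⊕ 5) ⊗ (x ⊕ 5)
Answer: roots = -11/2 (mult 2), 5 (mult 2)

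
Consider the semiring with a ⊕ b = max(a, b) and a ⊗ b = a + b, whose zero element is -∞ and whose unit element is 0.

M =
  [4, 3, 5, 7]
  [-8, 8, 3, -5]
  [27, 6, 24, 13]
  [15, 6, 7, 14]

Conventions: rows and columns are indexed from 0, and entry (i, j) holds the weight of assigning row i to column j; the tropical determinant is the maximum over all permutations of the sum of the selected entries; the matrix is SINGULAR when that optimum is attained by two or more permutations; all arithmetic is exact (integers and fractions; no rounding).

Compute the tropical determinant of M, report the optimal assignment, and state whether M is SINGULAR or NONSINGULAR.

σ = (0, 1, 2, 3): 4 + 8 + 24 + 14 = 50
σ = (0, 1, 3, 2): 4 + 8 + 13 + 7 = 32
σ = (0, 2, 1, 3): 4 + 3 + 6 + 14 = 27
σ = (0, 2, 3, 1): 4 + 3 + 13 + 6 = 26
σ = (0, 3, 1, 2): 4 + (-5) + 6 + 7 = 12
σ = (0, 3, 2, 1): 4 + (-5) + 24 + 6 = 29
σ = (1, 0, 2, 3): 3 + (-8) + 24 + 14 = 33
σ = (1, 0, 3, 2): 3 + (-8) + 13 + 7 = 15
σ = (1, 2, 0, 3): 3 + 3 + 27 + 14 = 47
σ = (1, 2, 3, 0): 3 + 3 + 13 + 15 = 34
σ = (1, 3, 0, 2): 3 + (-5) + 27 + 7 = 32
σ = (1, 3, 2, 0): 3 + (-5) + 24 + 15 = 37
σ = (2, 0, 1, 3): 5 + (-8) + 6 + 14 = 17
σ = (2, 0, 3, 1): 5 + (-8) + 13 + 6 = 16
σ = (2, 1, 0, 3): 5 + 8 + 27 + 14 = 54
σ = (2, 1, 3, 0): 5 + 8 + 13 + 15 = 41
σ = (2, 3, 0, 1): 5 + (-5) + 27 + 6 = 33
σ = (2, 3, 1, 0): 5 + (-5) + 6 + 15 = 21
σ = (3, 0, 1, 2): 7 + (-8) + 6 + 7 = 12
σ = (3, 0, 2, 1): 7 + (-8) + 24 + 6 = 29
σ = (3, 1, 0, 2): 7 + 8 + 27 + 7 = 49
σ = (3, 1, 2, 0): 7 + 8 + 24 + 15 = 54
σ = (3, 2, 0, 1): 7 + 3 + 27 + 6 = 43
σ = (3, 2, 1, 0): 7 + 3 + 6 + 15 = 31
Optimal value attained by: σ = (2, 1, 0, 3).
Answer: det⊕(M) = 54; verdict: SINGULAR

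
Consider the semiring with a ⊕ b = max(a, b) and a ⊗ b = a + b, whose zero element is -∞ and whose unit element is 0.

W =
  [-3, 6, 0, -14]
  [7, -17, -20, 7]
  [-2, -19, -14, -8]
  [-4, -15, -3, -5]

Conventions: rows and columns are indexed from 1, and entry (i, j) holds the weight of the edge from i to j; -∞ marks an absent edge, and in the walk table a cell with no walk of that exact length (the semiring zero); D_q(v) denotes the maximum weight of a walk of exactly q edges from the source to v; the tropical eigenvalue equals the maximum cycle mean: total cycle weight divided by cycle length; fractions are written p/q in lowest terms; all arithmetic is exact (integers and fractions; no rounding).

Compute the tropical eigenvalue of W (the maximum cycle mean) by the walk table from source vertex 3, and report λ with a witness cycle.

q=0: [-∞, -∞, 0, -∞]
q=1: [-2, -19, -14, -8]
q=2: [-5, 4, -2, -12]
q=3: [11, 1, -5, 11]
q=4: [8, 17, 11, 8]
Optimal cycle mean attained by: cycle 1->2->1, total 6 + 7, length 2.
Answer: λ = 13/2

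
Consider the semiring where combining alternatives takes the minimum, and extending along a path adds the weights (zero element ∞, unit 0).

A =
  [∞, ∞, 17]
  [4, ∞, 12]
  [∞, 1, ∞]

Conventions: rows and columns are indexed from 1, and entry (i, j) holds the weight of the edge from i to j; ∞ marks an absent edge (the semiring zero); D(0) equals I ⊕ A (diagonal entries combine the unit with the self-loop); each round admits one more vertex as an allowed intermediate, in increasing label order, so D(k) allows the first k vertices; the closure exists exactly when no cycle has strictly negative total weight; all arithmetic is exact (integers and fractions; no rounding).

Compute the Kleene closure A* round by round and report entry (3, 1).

D(0):
  [0, ∞, 17]
  [4, 0, 12]
  [∞, 1, 0]
D(1):
  [0, ∞, 17]
  [4, 0, 12]
  [∞, 1, 0]
D(2):
  [0, ∞, 17]
  [4, 0, 12]
  [5, 1, 0]
D(3):
  [0, 18, 17]
  [4, 0, 12]
  [5, 1, 0]
Answer: A*[3][1] = 5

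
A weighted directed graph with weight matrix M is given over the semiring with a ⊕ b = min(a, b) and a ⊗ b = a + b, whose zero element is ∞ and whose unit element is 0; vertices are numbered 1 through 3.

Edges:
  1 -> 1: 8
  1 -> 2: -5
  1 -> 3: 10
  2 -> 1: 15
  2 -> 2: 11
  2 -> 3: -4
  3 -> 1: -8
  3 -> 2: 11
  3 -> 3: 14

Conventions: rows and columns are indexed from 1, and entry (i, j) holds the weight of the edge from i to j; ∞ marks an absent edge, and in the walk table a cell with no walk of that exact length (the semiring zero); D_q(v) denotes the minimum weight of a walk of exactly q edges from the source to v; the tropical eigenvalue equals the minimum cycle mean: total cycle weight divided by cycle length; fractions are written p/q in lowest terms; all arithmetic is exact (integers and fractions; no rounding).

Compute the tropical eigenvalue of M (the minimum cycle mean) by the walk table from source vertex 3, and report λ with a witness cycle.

q=0: [∞, ∞, 0]
q=1: [-8, 11, 14]
q=2: [0, -13, 2]
q=3: [-6, -5, -17]
Optimal cycle mean attained by: cycle 1->2->3->1, total (-5) + (-4) + (-8), length 3.
Answer: λ = -17/3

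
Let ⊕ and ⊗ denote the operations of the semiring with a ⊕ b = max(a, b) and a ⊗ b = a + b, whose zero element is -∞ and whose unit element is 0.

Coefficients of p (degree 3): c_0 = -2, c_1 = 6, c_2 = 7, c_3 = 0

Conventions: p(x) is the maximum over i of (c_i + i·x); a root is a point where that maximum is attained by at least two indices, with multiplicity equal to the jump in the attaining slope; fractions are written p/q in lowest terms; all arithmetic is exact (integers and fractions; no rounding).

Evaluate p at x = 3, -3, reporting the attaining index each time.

p(3) = max(-2+0·3=-2, 6+1·3=9, 7+2·3=13, 0+3·3=9) = 13 (attained by i=2)
p(-3) = max(-2+0·(-3)=-2, 6+1·(-3)=3, 7+2·(-3)=1, 0+3·(-3)=-9) = 3 (attained by i=1)
Answer: p(3) = 13; p(-3) = 3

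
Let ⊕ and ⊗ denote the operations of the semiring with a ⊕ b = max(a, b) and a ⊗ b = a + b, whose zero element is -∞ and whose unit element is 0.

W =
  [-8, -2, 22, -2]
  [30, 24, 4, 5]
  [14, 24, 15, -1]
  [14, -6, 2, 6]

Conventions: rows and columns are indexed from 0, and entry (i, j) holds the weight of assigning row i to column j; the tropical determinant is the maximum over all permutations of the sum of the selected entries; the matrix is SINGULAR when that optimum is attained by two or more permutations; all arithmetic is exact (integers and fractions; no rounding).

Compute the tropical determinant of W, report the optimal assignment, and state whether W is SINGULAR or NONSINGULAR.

σ = (0, 1, 2, 3): (-8) + 24 + 15 + 6 = 37
σ = (0, 1, 3, 2): (-8) + 24 + (-1) + 2 = 17
σ = (0, 2, 1, 3): (-8) + 4 + 24 + 6 = 26
σ = (0, 2, 3, 1): (-8) + 4 + (-1) + (-6) = -11
σ = (0, 3, 1, 2): (-8) + 5 + 24 + 2 = 23
σ = (0, 3, 2, 1): (-8) + 5 + 15 + (-6) = 6
σ = (1, 0, 2, 3): (-2) + 30 + 15 + 6 = 49
σ = (1, 0, 3, 2): (-2) + 30 + (-1) + 2 = 29
σ = (1, 2, 0, 3): (-2) + 4 + 14 + 6 = 22
σ = (1, 2, 3, 0): (-2) + 4 + (-1) + 14 = 15
σ = (1, 3, 0, 2): (-2) + 5 + 14 + 2 = 19
σ = (1, 3, 2, 0): (-2) + 5 + 15 + 14 = 32
σ = (2, 0, 1, 3): 22 + 30 + 24 + 6 = 82
σ = (2, 0, 3, 1): 22 + 30 + (-1) + (-6) = 45
σ = (2, 1, 0, 3): 22 + 24 + 14 + 6 = 66
σ = (2, 1, 3, 0): 22 + 24 + (-1) + 14 = 59
σ = (2, 3, 0, 1): 22 + 5 + 14 + (-6) = 35
σ = (2, 3, 1, 0): 22 + 5 + 24 + 14 = 65
σ = (3, 0, 1, 2): (-2) + 30 + 24 + 2 = 54
σ = (3, 0, 2, 1): (-2) + 30 + 15 + (-6) = 37
σ = (3, 1, 0, 2): (-2) + 24 + 14 + 2 = 38
σ = (3, 1, 2, 0): (-2) + 24 + 15 + 14 = 51
σ = (3, 2, 0, 1): (-2) + 4 + 14 + (-6) = 10
σ = (3, 2, 1, 0): (-2) + 4 + 24 + 14 = 40
Optimal value attained by: σ = (2, 0, 1, 3).
Answer: det⊕(W) = 82; verdict: NONSINGULAR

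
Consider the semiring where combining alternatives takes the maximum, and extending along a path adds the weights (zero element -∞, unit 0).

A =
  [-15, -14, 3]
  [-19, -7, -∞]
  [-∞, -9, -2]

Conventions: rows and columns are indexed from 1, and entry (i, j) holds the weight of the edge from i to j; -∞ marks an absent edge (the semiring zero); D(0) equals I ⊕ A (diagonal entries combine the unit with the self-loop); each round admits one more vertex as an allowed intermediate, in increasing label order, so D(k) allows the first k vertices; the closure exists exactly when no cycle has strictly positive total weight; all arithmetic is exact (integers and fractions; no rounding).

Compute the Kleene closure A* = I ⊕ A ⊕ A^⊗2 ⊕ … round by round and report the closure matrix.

D(0):
  [0, -14, 3]
  [-19, 0, -∞]
  [-∞, -9, 0]
D(1):
  [0, -14, 3]
  [-19, 0, -16]
  [-∞, -9, 0]
D(2):
  [0, -14, 3]
  [-19, 0, -16]
  [-28, -9, 0]
D(3):
  [0, -6, 3]
  [-19, 0, -16]
  [-28, -9, 0]
Answer: A* = [[0, -6, 3], [-19, 0, -16], [-28, -9, 0]]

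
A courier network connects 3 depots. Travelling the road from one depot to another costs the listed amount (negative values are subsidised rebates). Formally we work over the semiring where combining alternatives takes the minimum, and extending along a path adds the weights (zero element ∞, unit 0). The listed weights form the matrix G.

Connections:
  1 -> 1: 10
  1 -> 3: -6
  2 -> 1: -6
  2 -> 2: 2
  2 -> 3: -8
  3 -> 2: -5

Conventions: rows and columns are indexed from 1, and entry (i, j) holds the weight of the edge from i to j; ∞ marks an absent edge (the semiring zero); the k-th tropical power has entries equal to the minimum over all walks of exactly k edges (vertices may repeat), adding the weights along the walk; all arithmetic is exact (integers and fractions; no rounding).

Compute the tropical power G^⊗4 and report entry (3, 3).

G^⊗2:
  [20, -11, 4]
  [-4, -13, -12]
  [-11, -3, -13]
G^⊗3:
  [-17, -9, -19]
  [-19, -17, -21]
  [-9, -18, -17]
G^⊗4:
  [-15, -24, -23]
  [-23, -26, -25]
  [-24, -22, -26]
Key observation: the optimum is the walk 3->2->3->2->3, with weight (-5) + (-8) + (-5) + (-8) = -26.
Optimal value attained by: walk 3->2->3->2->3.
Answer: (G^⊗4)[3][3] = -26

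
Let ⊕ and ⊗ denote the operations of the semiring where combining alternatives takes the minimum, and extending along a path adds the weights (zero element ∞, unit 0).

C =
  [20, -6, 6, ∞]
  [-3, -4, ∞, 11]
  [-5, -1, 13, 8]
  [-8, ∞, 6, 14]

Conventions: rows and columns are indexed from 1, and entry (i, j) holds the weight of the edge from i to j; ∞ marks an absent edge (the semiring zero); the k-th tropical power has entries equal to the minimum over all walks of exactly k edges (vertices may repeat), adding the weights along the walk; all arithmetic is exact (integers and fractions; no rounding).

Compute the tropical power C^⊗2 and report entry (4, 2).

C^⊗2:
  [-9, -10, 19, 5]
  [-7, -9, 3, 7]
  [-4, -11, 1, 10]
  [1, -14, -2, 14]
Key observation: the optimum is the walk 4->1->2, with weight (-8) + (-6) = -14.
Optimal value attained by: walk 4->1->2.
Answer: (C^⊗2)[4][2] = -14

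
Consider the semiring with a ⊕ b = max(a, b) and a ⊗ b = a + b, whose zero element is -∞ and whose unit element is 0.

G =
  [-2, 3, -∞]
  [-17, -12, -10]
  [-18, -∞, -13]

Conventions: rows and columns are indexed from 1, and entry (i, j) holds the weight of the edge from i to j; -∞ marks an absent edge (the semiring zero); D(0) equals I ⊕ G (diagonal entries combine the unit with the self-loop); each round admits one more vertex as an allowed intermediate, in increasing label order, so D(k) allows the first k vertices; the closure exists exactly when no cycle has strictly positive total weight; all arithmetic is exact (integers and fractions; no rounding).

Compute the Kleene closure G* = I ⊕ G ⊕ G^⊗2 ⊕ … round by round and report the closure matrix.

D(0):
  [0, 3, -∞]
  [-17, 0, -10]
  [-18, -∞, 0]
D(1):
  [0, 3, -∞]
  [-17, 0, -10]
  [-18, -15, 0]
D(2):
  [0, 3, -7]
  [-17, 0, -10]
  [-18, -15, 0]
D(3):
  [0, 3, -7]
  [-17, 0, -10]
  [-18, -15, 0]
Answer: G* = [[0, 3, -7], [-17, 0, -10], [-18, -15, 0]]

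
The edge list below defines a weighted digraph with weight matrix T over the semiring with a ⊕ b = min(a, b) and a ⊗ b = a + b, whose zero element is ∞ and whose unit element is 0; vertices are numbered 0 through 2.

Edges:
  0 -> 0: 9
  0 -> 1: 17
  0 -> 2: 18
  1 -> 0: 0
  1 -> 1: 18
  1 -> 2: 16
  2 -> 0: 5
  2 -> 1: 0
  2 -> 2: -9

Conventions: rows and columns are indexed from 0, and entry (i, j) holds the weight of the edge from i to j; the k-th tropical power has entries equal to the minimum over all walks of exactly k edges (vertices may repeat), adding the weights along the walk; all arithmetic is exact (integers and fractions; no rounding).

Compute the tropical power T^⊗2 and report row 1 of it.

T^⊗2:
  [17, 18, 9]
  [9, 16, 7]
  [-4, -9, -18]
Answer: row 1 of T^⊗2 = [9, 16, 7]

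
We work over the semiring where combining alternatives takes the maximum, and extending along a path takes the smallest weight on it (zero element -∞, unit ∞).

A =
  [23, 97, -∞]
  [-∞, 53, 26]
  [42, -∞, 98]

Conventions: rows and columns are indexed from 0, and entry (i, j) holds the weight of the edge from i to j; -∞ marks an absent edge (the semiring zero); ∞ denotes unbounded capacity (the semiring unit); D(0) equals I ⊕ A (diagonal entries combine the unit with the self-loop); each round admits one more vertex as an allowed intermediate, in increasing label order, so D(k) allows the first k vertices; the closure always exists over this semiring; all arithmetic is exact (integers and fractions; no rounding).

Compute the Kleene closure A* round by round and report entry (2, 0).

D(0):
  [∞, 97, -∞]
  [-∞, ∞, 26]
  [42, -∞, ∞]
D(1):
  [∞, 97, -∞]
  [-∞, ∞, 26]
  [42, 42, ∞]
D(2):
  [∞, 97, 26]
  [-∞, ∞, 26]
  [42, 42, ∞]
D(3):
  [∞, 97, 26]
  [26, ∞, 26]
  [42, 42, ∞]
Answer: A*[2][0] = 42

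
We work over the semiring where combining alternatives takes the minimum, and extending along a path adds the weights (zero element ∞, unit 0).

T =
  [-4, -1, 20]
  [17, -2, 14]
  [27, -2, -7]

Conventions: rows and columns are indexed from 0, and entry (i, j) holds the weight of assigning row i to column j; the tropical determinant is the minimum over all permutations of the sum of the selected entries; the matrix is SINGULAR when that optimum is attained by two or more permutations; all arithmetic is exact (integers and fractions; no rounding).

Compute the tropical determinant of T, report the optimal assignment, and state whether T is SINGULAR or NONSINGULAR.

σ = (0, 1, 2): (-4) + (-2) + (-7) = -13
σ = (0, 2, 1): (-4) + 14 + (-2) = 8
σ = (1, 0, 2): (-1) + 17 + (-7) = 9
σ = (1, 2, 0): (-1) + 14 + 27 = 40
σ = (2, 0, 1): 20 + 17 + (-2) = 35
σ = (2, 1, 0): 20 + (-2) + 27 = 45
Optimal value attained by: σ = (0, 1, 2).
Answer: det⊕(T) = -13; verdict: NONSINGULAR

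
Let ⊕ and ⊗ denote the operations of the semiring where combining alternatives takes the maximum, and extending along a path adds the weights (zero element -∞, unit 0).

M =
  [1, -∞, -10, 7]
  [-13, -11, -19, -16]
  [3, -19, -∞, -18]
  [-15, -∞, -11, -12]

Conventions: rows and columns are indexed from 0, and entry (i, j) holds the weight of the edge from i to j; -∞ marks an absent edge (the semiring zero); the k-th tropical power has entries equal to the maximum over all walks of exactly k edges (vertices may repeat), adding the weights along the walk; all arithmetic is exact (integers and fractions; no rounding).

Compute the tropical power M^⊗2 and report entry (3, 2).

M^⊗2:
  [2, -29, -4, 8]
  [-12, -22, -23, -6]
  [4, -30, -7, 10]
  [-8, -30, -23, -8]
Key observation: the optimum is the walk 3->3->2, with weight (-12) + (-11) = -23.
Optimal value attained by: walk 3->3->2.
Answer: (M^⊗2)[3][2] = -23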